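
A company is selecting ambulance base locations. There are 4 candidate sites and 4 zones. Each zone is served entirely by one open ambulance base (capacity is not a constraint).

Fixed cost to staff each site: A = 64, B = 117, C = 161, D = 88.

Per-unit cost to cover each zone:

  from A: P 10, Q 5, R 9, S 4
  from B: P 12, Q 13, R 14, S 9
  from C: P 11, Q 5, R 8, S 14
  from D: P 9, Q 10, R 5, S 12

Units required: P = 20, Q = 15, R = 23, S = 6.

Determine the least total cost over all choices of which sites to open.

For any fixed open set, each zone goes to its cheapest open site; total = fixed + service.
{A, D}: P→D 9·20=180, Q→A 5·15=75, R→D 5·23=115, S→A 4·6=24. Service 394; fixed 152; total 546.
{A}: service 506 + fixed 64 = 570
{D}: P→D 9·20=180, Q→D 10·15=150, R→D 5·23=115, S→D 12·6=72. Service 517; fixed 88; total 605.
{A, B, C, D}: P→D 9·20=180, Q→A 5·15=75, R→D 5·23=115, S→A 4·6=24. Service 394; fixed 430; total 824.
No other subset beats 546.

Minimum total cost: 546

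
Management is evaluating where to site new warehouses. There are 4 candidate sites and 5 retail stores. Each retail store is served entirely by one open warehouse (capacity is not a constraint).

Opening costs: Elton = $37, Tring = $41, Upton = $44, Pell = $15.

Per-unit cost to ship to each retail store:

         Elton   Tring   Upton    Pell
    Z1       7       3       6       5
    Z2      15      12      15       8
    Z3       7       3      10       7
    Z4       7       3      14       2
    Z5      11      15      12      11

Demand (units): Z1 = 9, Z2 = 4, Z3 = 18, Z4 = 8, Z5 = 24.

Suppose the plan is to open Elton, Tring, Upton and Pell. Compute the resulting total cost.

Each retail store is assigned to its cheapest site among the open ones.
{Elton, Tring, Upton, Pell}: Z1→Tring 3·9=27, Z2→Pell 8·4=32, Z3→Tring 3·18=54, Z4→Pell 2·8=16, Z5→Elton 11·24=264. Service 393; fixed 137; total 530.

Total cost: 530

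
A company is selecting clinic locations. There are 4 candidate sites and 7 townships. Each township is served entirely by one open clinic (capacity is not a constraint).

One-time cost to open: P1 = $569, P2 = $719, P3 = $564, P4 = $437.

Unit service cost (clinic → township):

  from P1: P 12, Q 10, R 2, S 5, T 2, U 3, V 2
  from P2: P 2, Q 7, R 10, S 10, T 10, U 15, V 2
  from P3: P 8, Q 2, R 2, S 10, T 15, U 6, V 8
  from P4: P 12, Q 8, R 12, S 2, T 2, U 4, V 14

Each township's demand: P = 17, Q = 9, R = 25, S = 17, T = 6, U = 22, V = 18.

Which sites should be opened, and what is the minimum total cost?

For any fixed open set, each township goes to its cheapest open site; total = fixed + service.
{P1}: P→P1 12·17=204, Q→P1 10·9=90, R→P1 2·25=50, S→P1 5·17=85, T→P1 2·6=12, U→P1 3·22=66, V→P1 2·18=36. Service 543; fixed 569; total 1112.
{P3}: service 740 + fixed 564 = 1304
{P4}: service 962 + fixed 437 = 1399
{P1, P2, P3, P4}: service 250 + fixed 2289 = 2539
No other subset beats 1112.

Open P1 only; minimum total cost 1112.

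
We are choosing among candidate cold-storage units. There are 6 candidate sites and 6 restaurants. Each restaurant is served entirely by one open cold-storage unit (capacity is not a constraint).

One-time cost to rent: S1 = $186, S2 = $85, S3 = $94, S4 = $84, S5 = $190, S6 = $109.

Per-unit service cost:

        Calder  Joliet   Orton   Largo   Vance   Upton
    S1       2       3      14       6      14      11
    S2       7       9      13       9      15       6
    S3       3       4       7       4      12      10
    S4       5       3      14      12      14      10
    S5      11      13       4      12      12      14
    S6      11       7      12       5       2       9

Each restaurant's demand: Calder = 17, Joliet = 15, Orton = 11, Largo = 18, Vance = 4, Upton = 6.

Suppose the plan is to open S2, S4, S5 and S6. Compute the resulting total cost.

Total cost: 776

Each restaurant is assigned to its cheapest site among the open ones.
{S2, S4, S5, S6}: Calder→S4 5·17=85, Joliet→S4 3·15=45, Orton→S5 4·11=44, Largo→S6 5·18=90, Vance→S6 2·4=8, Upton→S2 6·6=36. Service 308; fixed 468; total 776.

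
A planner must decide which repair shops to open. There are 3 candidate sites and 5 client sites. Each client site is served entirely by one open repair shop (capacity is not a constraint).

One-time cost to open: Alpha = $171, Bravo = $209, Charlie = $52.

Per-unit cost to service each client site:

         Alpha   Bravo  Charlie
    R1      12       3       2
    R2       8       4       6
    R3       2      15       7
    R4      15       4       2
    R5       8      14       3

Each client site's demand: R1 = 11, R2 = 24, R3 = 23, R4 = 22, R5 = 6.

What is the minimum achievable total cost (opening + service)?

For any fixed open set, each client site goes to its cheapest open site; total = fixed + service.
{Charlie}: R1→Charlie 2·11=22, R2→Charlie 6·24=144, R3→Charlie 7·23=161, R4→Charlie 2·22=44, R5→Charlie 3·6=18. Service 389; fixed 52; total 441.
{Alpha, Charlie}: R1→Charlie 2·11=22, R2→Charlie 6·24=144, R3→Alpha 2·23=46, R4→Charlie 2·22=44, R5→Charlie 3·6=18. Service 274; fixed 223; total 497.
{Bravo, Charlie}: service 341 + fixed 261 = 602
{Alpha, Bravo, Charlie}: service 226 + fixed 432 = 658
No other subset beats 441.

Minimum total cost: 441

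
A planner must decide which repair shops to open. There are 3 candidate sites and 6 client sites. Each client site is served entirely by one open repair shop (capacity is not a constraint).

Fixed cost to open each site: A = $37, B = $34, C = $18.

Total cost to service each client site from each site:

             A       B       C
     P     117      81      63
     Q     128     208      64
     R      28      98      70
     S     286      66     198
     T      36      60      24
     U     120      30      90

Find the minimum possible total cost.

For any fixed open set, each client site goes to its cheapest open site; total = fixed + service.
{A, B, C}: P→C 63, Q→C 64, R→A 28, S→B 66, T→C 24, U→B 30. Service 275; fixed 89; total 364.
{B, C}: service 317 + fixed 52 = 369
{A, B}: P→B 81, Q→A 128, R→A 28, S→B 66, T→A 36, U→B 30. Service 369; fixed 71; total 440.
{C}: service 509 + fixed 18 = 527
No other subset beats 364.

Minimum total cost: 364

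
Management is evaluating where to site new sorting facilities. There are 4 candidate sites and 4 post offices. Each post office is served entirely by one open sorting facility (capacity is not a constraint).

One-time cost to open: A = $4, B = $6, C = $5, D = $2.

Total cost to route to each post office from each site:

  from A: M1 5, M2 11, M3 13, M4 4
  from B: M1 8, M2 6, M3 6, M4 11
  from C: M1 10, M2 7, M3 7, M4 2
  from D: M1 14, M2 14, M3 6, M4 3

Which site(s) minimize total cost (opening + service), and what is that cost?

Open A and C; minimum total cost 30.

For any fixed open set, each post office goes to its cheapest open site; total = fixed + service.
{A, C}: M1→A 5, M2→C 7, M3→C 7, M4→C 2. Service 21; fixed 9; total 30.
{A, B}: service 21 + fixed 10 = 31
{A, C, D}: M1→A 5, M2→C 7, M3→D 6, M4→C 2. Service 20; fixed 11; total 31.
{A, B, C, D}: service 19 + fixed 17 = 36
No other subset beats 30.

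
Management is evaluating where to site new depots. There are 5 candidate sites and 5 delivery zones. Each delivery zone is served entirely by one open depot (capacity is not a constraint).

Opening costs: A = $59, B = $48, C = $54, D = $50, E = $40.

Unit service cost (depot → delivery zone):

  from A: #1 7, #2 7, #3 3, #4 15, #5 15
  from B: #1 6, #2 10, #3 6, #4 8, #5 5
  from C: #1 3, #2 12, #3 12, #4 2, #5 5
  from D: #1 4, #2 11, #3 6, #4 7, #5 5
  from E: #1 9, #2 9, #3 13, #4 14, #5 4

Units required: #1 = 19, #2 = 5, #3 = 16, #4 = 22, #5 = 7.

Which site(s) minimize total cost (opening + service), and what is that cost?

Open A and C; minimum total cost 332.

For any fixed open set, each delivery zone goes to its cheapest open site; total = fixed + service.
{A, C}: #1→C 3·19=57, #2→A 7·5=35, #3→A 3·16=48, #4→C 2·22=44, #5→C 5·7=35. Service 219; fixed 113; total 332.
{A, C, E}: service 212 + fixed 153 = 365
{A, B, C}: service 219 + fixed 161 = 380
{A, B, C, D, E}: service 212 + fixed 251 = 463
No other subset beats 332.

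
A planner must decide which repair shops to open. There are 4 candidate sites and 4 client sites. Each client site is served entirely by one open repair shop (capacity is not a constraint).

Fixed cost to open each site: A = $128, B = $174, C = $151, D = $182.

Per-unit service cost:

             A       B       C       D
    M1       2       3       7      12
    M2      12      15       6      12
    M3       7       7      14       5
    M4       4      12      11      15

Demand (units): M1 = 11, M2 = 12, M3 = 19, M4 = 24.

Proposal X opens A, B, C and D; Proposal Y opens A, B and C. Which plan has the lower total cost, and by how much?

Proposal Y is cheaper by 144.

Proposal X: {A, B, C, D}: M1→A 2·11=22, M2→C 6·12=72, M3→D 5·19=95, M4→A 4·24=96. Service 285; fixed 635; total 920.
Proposal Y: {A, B, C}: M1→A 2·11=22, M2→C 6·12=72, M3→A 7·19=133, M4→A 4·24=96. Service 323; fixed 453; total 776.
Difference: |920 − 776| = 144.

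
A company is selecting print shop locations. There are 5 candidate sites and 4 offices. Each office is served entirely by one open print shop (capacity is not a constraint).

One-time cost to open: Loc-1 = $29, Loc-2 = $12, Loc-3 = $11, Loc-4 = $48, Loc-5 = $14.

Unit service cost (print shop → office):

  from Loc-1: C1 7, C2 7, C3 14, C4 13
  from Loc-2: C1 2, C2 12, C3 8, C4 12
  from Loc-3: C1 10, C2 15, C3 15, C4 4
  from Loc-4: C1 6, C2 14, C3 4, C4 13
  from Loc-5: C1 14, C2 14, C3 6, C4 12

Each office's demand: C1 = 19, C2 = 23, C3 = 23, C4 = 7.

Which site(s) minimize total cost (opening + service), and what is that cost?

Open Loc-1, Loc-2, Loc-3 and Loc-4; minimum total cost 419.

For any fixed open set, each office goes to its cheapest open site; total = fixed + service.
{Loc-1, Loc-2, Loc-3, Loc-4}: C1→Loc-2 2·19=38, C2→Loc-1 7·23=161, C3→Loc-4 4·23=92, C4→Loc-3 4·7=28. Service 319; fixed 100; total 419.
{Loc-1, Loc-2, Loc-3, Loc-5}: C1→Loc-2 2·19=38, C2→Loc-1 7·23=161, C3→Loc-5 6·23=138, C4→Loc-3 4·7=28. Service 365; fixed 66; total 431.
{Loc-1, Loc-2, Loc-3, Loc-4, Loc-5}: service 319 + fixed 114 = 433
{Loc-3}: service 908 + fixed 11 = 919
No other subset beats 419.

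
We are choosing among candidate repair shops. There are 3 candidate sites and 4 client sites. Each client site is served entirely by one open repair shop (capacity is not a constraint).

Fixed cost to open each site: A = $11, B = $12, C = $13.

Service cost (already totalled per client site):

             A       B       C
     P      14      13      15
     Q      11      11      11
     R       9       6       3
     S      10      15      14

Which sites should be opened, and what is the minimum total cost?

For any fixed open set, each client site goes to its cheapest open site; total = fixed + service.
{A}: P→A 14, Q→A 11, R→A 9, S→A 10. Service 44; fixed 11; total 55.
{C}: service 43 + fixed 13 = 56
{B}: P→B 13, Q→B 11, R→B 6, S→B 15. Service 45; fixed 12; total 57.
{A, B, C}: P→B 13, Q→A 11, R→C 3, S→A 10. Service 37; fixed 36; total 73.
No other subset beats 55.

Open A only; minimum total cost 55.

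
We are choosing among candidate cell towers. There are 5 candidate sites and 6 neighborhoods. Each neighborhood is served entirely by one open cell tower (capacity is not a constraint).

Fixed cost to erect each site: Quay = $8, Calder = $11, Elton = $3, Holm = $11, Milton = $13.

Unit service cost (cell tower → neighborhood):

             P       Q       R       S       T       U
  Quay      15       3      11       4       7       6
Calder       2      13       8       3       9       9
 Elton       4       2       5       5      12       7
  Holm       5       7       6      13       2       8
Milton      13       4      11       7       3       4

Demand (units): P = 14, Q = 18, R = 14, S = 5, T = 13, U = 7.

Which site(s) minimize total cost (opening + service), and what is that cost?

Open Calder, Elton, Holm and Milton; minimum total cost 241.

For any fixed open set, each neighborhood goes to its cheapest open site; total = fixed + service.
{Calder, Elton, Holm, Milton}: P→Calder 2·14=28, Q→Elton 2·18=36, R→Elton 5·14=70, S→Calder 3·5=15, T→Holm 2·13=26, U→Milton 4·7=28. Service 203; fixed 38; total 241.
{Calder, Elton, Milton}: service 216 + fixed 27 = 243
{Quay, Calder, Elton, Holm, Milton}: P→Calder 2·14=28, Q→Elton 2·18=36, R→Elton 5·14=70, S→Calder 3·5=15, T→Holm 2·13=26, U→Milton 4·7=28. Service 203; fixed 46; total 249.
{Elton}: service 392 + fixed 3 = 395
No other subset beats 241.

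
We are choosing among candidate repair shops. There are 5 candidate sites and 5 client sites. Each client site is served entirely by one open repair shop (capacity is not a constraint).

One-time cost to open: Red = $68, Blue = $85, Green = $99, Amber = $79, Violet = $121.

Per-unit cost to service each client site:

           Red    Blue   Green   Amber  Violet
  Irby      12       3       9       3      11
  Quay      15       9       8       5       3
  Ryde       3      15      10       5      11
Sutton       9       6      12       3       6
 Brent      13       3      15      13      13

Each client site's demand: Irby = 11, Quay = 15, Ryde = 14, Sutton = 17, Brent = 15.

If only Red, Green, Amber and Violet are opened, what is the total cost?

Each client site is assigned to its cheapest site among the open ones.
{Red, Green, Amber, Violet}: Irby→Amber 3·11=33, Quay→Violet 3·15=45, Ryde→Red 3·14=42, Sutton→Amber 3·17=51, Brent→Red 13·15=195. Service 366; fixed 367; total 733.

Total cost: 733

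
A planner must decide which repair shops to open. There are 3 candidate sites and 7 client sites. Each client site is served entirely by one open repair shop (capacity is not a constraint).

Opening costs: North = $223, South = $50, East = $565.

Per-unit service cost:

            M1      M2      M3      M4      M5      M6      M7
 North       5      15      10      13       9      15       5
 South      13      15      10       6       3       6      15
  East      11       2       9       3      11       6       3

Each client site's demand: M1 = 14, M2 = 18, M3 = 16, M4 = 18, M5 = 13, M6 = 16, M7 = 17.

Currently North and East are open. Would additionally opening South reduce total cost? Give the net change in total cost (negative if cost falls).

Current service cost with {North, East}: 568.
Adding South: each client site re-picks its cheapest; new service cost 490, saving 78.
Extra fixed cost: 50. Net change = 50 − 78 = -28.
(Totals: 1356 → 1328.)

Yes — net change −28 (cost falls by 28).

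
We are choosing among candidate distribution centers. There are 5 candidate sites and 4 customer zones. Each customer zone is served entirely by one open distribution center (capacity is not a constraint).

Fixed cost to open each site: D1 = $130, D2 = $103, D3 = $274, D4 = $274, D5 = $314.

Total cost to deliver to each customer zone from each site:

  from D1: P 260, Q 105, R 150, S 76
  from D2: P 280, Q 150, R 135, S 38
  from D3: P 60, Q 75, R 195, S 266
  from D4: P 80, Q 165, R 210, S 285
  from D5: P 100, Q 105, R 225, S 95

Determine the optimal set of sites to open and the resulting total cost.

Open D2 and D3; minimum total cost 685.

For any fixed open set, each customer zone goes to its cheapest open site; total = fixed + service.
{D2, D3}: P→D3 60, Q→D3 75, R→D2 135, S→D2 38. Service 308; fixed 377; total 685.
{D2}: service 603 + fixed 103 = 706
{D1}: service 591 + fixed 130 = 721
{D1, D2, D3, D4, D5}: service 308 + fixed 1095 = 1403
No other subset beats 685.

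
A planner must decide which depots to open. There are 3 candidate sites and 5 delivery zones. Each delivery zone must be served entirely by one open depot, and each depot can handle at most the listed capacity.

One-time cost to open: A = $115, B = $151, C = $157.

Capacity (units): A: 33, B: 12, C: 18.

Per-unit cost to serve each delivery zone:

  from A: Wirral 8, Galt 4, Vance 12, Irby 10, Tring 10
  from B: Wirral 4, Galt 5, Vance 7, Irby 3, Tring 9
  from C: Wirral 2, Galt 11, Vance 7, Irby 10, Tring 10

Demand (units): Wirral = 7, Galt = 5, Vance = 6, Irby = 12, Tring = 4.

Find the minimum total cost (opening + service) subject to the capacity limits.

Open {A, B}: Wirral→A 8·7=56, Galt→A 4·5=20, Vance→A 12·6=72, Irby→B 3·12=36, Tring→A 10·4=40.
Loads: A carries 22/33, B carries 12/12. Service 224; fixed 266; total 490.
Next best feasible plan costs 508.

Minimum total cost: 490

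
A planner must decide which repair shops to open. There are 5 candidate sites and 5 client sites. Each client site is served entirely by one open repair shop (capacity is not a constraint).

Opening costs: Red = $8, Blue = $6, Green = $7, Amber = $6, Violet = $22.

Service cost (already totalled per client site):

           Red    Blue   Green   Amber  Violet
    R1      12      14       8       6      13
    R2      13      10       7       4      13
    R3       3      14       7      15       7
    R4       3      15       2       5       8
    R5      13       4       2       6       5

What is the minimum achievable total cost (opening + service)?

Minimum total cost: 33

For any fixed open set, each client site goes to its cheapest open site; total = fixed + service.
{Green}: R1→Green 8, R2→Green 7, R3→Green 7, R4→Green 2, R5→Green 2. Service 26; fixed 7; total 33.
{Green, Amber}: R1→Amber 6, R2→Amber 4, R3→Green 7, R4→Green 2, R5→Green 2. Service 21; fixed 13; total 34.
{Red, Amber}: R1→Amber 6, R2→Amber 4, R3→Red 3, R4→Red 3, R5→Amber 6. Service 22; fixed 14; total 36.
{Red, Blue, Green, Amber, Violet}: service 17 + fixed 49 = 66
No other subset beats 33.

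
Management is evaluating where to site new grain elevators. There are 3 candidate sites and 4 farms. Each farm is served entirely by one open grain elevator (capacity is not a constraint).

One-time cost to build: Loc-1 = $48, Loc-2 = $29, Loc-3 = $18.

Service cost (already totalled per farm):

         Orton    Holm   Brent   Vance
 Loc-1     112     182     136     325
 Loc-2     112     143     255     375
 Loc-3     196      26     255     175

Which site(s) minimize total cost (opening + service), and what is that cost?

For any fixed open set, each farm goes to its cheapest open site; total = fixed + service.
{Loc-1, Loc-3}: Orton→Loc-1 112, Holm→Loc-3 26, Brent→Loc-1 136, Vance→Loc-3 175. Service 449; fixed 66; total 515.
{Loc-1, Loc-2, Loc-3}: service 449 + fixed 95 = 544
{Loc-2, Loc-3}: service 568 + fixed 47 = 615
{Loc-3}: Orton→Loc-3 196, Holm→Loc-3 26, Brent→Loc-3 255, Vance→Loc-3 175. Service 652; fixed 18; total 670.
No other subset beats 515.

Open Loc-1 and Loc-3; minimum total cost 515.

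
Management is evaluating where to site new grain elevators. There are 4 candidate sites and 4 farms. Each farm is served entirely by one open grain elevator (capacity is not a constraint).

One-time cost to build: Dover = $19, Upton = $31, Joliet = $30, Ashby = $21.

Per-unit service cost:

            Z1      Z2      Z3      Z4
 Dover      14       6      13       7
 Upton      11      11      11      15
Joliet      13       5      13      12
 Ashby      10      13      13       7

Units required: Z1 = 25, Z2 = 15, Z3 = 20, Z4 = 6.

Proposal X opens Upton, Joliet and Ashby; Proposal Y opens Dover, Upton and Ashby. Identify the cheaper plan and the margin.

Proposal X is cheaper by 4.

Proposal X: {Upton, Joliet, Ashby}: Z1→Ashby 10·25=250, Z2→Joliet 5·15=75, Z3→Upton 11·20=220, Z4→Ashby 7·6=42. Service 587; fixed 82; total 669.
Proposal Y: {Dover, Upton, Ashby}: Z1→Ashby 10·25=250, Z2→Dover 6·15=90, Z3→Upton 11·20=220, Z4→Dover 7·6=42. Service 602; fixed 71; total 673.
Difference: |669 − 673| = 4.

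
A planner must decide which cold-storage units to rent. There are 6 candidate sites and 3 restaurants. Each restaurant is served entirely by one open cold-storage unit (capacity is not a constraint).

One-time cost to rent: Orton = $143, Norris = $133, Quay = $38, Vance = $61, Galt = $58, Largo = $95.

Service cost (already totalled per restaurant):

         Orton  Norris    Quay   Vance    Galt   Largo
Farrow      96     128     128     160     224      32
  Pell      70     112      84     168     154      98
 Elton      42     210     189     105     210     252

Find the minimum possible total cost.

Minimum total cost: 351

For any fixed open set, each restaurant goes to its cheapest open site; total = fixed + service.
{Orton}: Farrow→Orton 96, Pell→Orton 70, Elton→Orton 42. Service 208; fixed 143; total 351.
{Orton, Largo}: service 144 + fixed 238 = 382
{Orton, Quay}: Farrow→Orton 96, Pell→Orton 70, Elton→Orton 42. Service 208; fixed 181; total 389.
{Orton, Norris, Quay, Vance, Galt, Largo}: service 144 + fixed 528 = 672
No other subset beats 351.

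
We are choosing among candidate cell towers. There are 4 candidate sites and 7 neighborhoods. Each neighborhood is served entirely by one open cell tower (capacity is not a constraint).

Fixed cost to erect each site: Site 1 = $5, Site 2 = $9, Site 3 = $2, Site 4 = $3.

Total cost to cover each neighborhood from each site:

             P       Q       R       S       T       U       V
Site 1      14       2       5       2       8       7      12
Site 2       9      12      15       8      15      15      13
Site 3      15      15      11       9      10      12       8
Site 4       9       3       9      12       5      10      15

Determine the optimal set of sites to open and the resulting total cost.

For any fixed open set, each neighborhood goes to its cheapest open site; total = fixed + service.
{Site 1, Site 3, Site 4}: P→Site 4 9, Q→Site 1 2, R→Site 1 5, S→Site 1 2, T→Site 4 5, U→Site 1 7, V→Site 3 8. Service 38; fixed 10; total 48.
{Site 1, Site 4}: service 42 + fixed 8 = 50
{Site 1, Site 3}: service 46 + fixed 7 = 53
{Site 1, Site 2, Site 3, Site 4}: service 38 + fixed 19 = 57
(All 15 nonempty subsets were checked; Site 1, Site 3 and Site 4 is lowest.)

Open Site 1, Site 3 and Site 4; minimum total cost 48.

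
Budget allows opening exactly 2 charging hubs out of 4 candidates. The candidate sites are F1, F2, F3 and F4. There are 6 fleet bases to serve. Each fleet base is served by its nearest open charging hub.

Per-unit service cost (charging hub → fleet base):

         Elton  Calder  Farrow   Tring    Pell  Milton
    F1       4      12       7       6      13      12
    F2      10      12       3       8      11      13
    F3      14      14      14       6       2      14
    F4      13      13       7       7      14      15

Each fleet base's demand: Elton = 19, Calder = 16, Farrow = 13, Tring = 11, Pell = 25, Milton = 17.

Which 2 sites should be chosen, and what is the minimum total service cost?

With exactly 2 open, each fleet base uses its cheapest among the chosen.
{F1, F3}: Elton→F1 4·19=76, Calder→F1 12·16=192, Farrow→F1 7·13=91, Tring→F1 6·11=66, Pell→F3 2·25=50, Milton→F1 12·17=204. Service cost 679.
{F2, F3}: service cost 758
{F1, F2}: service cost 852
Among all 6 size-2 choices, {F1, F3} is lowest.

Choose F1 and F3; total service cost 679.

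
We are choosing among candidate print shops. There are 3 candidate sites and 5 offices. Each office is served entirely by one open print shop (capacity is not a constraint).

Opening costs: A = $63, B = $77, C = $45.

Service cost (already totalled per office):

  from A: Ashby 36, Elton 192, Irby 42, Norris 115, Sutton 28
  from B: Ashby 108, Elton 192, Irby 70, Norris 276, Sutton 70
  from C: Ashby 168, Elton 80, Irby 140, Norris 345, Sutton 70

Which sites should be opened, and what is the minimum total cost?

For any fixed open set, each office goes to its cheapest open site; total = fixed + service.
{A, C}: Ashby→A 36, Elton→C 80, Irby→A 42, Norris→A 115, Sutton→A 28. Service 301; fixed 108; total 409.
{A}: service 413 + fixed 63 = 476
{A, B, C}: service 301 + fixed 185 = 486
{C}: Ashby→C 168, Elton→C 80, Irby→C 140, Norris→C 345, Sutton→C 70. Service 803; fixed 45; total 848.
No other subset beats 409.

Open A and C; minimum total cost 409.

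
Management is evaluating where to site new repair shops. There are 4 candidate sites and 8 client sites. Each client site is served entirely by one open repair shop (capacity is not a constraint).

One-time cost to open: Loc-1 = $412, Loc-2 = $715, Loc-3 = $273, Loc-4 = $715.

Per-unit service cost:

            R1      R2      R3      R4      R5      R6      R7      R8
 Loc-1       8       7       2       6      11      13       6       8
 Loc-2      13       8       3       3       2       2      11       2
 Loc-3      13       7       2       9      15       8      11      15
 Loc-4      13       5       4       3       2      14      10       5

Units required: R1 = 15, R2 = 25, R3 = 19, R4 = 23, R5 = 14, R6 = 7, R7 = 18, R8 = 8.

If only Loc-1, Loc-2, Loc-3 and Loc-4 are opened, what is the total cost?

Total cost: 2633

Each client site is assigned to its cheapest site among the open ones.
{Loc-1, Loc-2, Loc-3, Loc-4}: R1→Loc-1 8·15=120, R2→Loc-4 5·25=125, R3→Loc-1 2·19=38, R4→Loc-2 3·23=69, R5→Loc-2 2·14=28, R6→Loc-2 2·7=14, R7→Loc-1 6·18=108, R8→Loc-2 2·8=16. Service 518; fixed 2115; total 2633.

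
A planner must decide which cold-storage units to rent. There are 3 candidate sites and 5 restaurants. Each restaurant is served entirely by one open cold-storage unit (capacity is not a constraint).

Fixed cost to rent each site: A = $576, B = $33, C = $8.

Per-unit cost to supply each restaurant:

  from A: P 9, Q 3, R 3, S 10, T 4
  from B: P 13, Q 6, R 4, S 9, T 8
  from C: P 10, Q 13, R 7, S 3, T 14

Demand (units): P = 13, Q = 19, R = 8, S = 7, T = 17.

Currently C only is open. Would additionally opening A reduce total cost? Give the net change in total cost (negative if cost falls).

Current service cost with {C}: 692.
Adding A: each restaurant re-picks its cheapest; new service cost 287, saving 405.
Extra fixed cost: 576. Net change = 576 − 405 = 171.
(Totals: 700 → 871.)

No — net change +171 (cost rises by 171).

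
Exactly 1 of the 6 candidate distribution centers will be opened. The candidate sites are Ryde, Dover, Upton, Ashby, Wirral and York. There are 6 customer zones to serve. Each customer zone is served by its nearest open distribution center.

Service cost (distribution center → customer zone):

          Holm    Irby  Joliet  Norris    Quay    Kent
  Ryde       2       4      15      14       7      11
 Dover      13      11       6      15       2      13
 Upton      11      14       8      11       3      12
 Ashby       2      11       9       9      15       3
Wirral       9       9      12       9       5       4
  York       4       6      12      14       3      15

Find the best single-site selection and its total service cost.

With exactly 1 open, each customer zone uses its cheapest among the chosen.
{Wirral}: Holm→Wirral 9, Irby→Wirral 9, Joliet→Wirral 12, Norris→Wirral 9, Quay→Wirral 5, Kent→Wirral 4. Service cost 48.
{Ashby}: service cost 49
{Ryde}: service cost 53
Among all 6 size-1 choices, {Wirral} is lowest.

Choose Wirral only; total service cost 48.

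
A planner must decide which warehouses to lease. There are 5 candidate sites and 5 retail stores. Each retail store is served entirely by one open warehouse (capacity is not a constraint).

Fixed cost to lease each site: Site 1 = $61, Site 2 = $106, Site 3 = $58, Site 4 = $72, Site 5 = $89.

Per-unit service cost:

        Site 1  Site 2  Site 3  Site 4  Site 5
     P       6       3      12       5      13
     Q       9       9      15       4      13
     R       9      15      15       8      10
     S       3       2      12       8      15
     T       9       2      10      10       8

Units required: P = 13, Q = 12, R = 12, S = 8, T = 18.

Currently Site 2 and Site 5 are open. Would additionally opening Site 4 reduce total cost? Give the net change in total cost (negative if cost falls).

Current service cost with {Site 2, Site 5}: 319.
Adding Site 4: each retail store re-picks its cheapest; new service cost 235, saving 84.
Extra fixed cost: 72. Net change = 72 − 84 = -12.
(Totals: 514 → 502.)

Yes — net change −12 (cost falls by 12).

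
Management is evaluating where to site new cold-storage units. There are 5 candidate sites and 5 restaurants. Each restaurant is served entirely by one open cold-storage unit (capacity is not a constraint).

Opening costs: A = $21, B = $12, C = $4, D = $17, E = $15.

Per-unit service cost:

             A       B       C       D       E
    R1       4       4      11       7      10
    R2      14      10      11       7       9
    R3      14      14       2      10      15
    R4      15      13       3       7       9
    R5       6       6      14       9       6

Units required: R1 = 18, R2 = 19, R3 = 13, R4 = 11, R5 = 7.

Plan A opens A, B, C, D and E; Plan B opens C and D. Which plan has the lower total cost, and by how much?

Plan A: {A, B, C, D, E}: R1→A 4·18=72, R2→D 7·19=133, R3→C 2·13=26, R4→C 3·11=33, R5→A 6·7=42. Service 306; fixed 69; total 375.
Plan B: {C, D}: R1→D 7·18=126, R2→D 7·19=133, R3→C 2·13=26, R4→C 3·11=33, R5→D 9·7=63. Service 381; fixed 21; total 402.
Difference: |375 − 402| = 27.

Plan A is cheaper by 27.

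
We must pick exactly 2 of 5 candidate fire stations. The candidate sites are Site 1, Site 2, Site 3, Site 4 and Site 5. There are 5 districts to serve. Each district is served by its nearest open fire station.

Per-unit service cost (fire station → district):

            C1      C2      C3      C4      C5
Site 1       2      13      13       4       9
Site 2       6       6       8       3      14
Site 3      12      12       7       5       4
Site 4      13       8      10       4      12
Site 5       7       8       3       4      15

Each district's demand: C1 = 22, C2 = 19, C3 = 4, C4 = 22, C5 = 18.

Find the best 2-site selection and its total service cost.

With exactly 2 open, each district uses its cheapest among the chosen.
{Site 2, Site 3}: C1→Site 2 6·22=132, C2→Site 2 6·19=114, C3→Site 3 7·4=28, C4→Site 2 3·22=66, C5→Site 3 4·18=72. Service cost 412.
{Site 1, Site 2}: service cost 418
{Site 1, Site 5}: service cost 458
Among all 10 size-2 choices, {Site 2, Site 3} is lowest.

Choose Site 2 and Site 3; total service cost 412.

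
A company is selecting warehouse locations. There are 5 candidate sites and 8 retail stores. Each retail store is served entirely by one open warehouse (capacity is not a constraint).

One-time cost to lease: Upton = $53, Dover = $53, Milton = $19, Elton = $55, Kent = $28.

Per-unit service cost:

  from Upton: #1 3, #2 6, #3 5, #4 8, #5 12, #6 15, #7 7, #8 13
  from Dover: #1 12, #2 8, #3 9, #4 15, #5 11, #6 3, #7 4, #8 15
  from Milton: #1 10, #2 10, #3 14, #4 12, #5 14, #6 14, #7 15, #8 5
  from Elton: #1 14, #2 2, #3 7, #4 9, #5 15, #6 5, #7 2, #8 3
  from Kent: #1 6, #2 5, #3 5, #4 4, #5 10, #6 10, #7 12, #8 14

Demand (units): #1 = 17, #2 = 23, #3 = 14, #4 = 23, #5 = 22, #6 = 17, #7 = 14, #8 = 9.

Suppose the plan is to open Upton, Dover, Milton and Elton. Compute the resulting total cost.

Total cost: 879

Each retail store is assigned to its cheapest site among the open ones.
{Upton, Dover, Milton, Elton}: #1→Upton 3·17=51, #2→Elton 2·23=46, #3→Upton 5·14=70, #4→Upton 8·23=184, #5→Dover 11·22=242, #6→Dover 3·17=51, #7→Elton 2·14=28, #8→Elton 3·9=27. Service 699; fixed 180; total 879.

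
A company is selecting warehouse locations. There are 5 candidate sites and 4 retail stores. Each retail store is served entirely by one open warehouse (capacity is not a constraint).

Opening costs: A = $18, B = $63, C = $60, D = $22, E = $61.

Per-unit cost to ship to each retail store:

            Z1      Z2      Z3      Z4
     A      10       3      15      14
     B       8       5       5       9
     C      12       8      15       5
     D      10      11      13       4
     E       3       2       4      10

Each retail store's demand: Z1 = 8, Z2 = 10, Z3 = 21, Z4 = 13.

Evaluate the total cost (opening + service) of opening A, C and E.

Total cost: 332

Each retail store is assigned to its cheapest site among the open ones.
{A, C, E}: Z1→E 3·8=24, Z2→E 2·10=20, Z3→E 4·21=84, Z4→C 5·13=65. Service 193; fixed 139; total 332.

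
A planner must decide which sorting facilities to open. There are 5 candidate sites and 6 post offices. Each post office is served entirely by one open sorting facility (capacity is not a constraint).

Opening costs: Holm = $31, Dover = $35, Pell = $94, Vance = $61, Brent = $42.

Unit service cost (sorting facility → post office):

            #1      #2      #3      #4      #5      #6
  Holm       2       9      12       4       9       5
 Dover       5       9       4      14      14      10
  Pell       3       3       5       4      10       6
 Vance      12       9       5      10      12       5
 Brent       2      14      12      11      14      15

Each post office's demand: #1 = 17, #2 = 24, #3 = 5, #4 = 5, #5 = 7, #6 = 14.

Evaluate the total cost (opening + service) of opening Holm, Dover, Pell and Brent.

Each post office is assigned to its cheapest site among the open ones.
{Holm, Dover, Pell, Brent}: #1→Holm 2·17=34, #2→Pell 3·24=72, #3→Dover 4·5=20, #4→Holm 4·5=20, #5→Holm 9·7=63, #6→Holm 5·14=70. Service 279; fixed 202; total 481.

Total cost: 481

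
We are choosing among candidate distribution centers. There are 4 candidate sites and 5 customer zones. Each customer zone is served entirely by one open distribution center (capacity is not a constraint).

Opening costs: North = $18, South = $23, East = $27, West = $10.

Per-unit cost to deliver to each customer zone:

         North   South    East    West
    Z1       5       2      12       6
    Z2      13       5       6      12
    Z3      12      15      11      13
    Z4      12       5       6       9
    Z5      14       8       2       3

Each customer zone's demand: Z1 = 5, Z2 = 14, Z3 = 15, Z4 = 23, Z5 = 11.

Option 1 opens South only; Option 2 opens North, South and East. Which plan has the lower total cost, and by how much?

Option 2 is cheaper by 81.

Option 1: {South}: Z1→South 2·5=10, Z2→South 5·14=70, Z3→South 15·15=225, Z4→South 5·23=115, Z5→South 8·11=88. Service 508; fixed 23; total 531.
Option 2: {North, South, East}: Z1→South 2·5=10, Z2→South 5·14=70, Z3→East 11·15=165, Z4→South 5·23=115, Z5→East 2·11=22. Service 382; fixed 68; total 450.
Difference: |531 − 450| = 81.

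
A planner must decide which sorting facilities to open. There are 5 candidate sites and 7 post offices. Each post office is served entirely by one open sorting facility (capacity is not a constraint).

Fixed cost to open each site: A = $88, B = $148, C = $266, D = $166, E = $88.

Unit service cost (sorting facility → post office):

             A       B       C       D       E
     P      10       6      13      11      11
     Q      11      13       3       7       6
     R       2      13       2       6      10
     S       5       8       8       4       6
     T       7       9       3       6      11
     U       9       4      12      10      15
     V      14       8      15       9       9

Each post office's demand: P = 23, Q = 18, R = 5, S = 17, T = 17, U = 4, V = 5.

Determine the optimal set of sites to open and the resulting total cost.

Open A and E; minimum total cost 809.

For any fixed open set, each post office goes to its cheapest open site; total = fixed + service.
{A, E}: P→A 10·23=230, Q→E 6·18=108, R→A 2·5=10, S→A 5·17=85, T→A 7·17=119, U→A 9·4=36, V→E 9·5=45. Service 633; fixed 176; total 809.
{D}: service 664 + fixed 166 = 830
{B, D}: P→B 6·23=138, Q→D 7·18=126, R→D 6·5=30, S→D 4·17=68, T→D 6·17=102, U→B 4·4=16, V→B 8·5=40. Service 520; fixed 314; total 834.
{A, B, C, D, E}: service 377 + fixed 756 = 1133
No other subset beats 809.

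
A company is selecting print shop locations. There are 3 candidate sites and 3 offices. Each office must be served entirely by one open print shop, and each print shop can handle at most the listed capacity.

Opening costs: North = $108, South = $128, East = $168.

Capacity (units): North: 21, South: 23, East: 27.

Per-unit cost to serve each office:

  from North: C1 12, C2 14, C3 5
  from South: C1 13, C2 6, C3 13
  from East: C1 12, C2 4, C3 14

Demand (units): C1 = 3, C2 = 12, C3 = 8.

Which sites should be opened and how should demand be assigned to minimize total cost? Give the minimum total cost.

Minimum total cost: 343

Open {South}: C1→South 13·3=39, C2→South 6·12=72, C3→South 13·8=104.
Loads: South carries 23/23. Service 215; fixed 128; total 343.
Next best feasible plan costs 364.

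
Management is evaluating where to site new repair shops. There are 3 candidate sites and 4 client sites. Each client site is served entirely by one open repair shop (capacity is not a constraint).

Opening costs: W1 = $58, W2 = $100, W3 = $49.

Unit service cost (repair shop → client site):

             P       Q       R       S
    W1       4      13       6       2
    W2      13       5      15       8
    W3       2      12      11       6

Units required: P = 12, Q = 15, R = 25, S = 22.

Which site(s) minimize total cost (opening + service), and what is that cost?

For any fixed open set, each client site goes to its cheapest open site; total = fixed + service.
{W1, W2}: P→W1 4·12=48, Q→W2 5·15=75, R→W1 6·25=150, S→W1 2·22=44. Service 317; fixed 158; total 475.
{W1}: P→W1 4·12=48, Q→W1 13·15=195, R→W1 6·25=150, S→W1 2·22=44. Service 437; fixed 58; total 495.
{W1, W2, W3}: service 293 + fixed 207 = 500
{W3}: service 611 + fixed 49 = 660
No other subset beats 475.

Open W1 and W2; minimum total cost 475.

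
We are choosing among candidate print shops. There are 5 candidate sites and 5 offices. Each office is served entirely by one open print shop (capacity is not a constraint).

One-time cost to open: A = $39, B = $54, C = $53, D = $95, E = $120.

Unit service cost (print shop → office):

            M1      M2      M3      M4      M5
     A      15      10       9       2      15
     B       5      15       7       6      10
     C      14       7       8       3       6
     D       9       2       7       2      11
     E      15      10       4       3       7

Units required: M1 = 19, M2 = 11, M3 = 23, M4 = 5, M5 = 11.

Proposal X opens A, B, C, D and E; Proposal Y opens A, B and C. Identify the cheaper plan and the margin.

Proposal X: {A, B, C, D, E}: M1→B 5·19=95, M2→D 2·11=22, M3→E 4·23=92, M4→A 2·5=10, M5→C 6·11=66. Service 285; fixed 361; total 646.
Proposal Y: {A, B, C}: M1→B 5·19=95, M2→C 7·11=77, M3→B 7·23=161, M4→A 2·5=10, M5→C 6·11=66. Service 409; fixed 146; total 555.
Difference: |646 − 555| = 91.

Proposal Y is cheaper by 91.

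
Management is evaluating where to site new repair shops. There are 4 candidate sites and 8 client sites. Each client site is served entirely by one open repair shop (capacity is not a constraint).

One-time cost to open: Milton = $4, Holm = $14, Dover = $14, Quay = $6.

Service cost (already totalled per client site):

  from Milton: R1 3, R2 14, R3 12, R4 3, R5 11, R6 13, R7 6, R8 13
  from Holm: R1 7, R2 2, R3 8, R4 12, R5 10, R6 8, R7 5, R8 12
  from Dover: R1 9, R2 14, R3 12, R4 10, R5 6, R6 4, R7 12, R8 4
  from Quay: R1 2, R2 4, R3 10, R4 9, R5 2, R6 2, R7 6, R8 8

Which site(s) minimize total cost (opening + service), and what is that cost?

For any fixed open set, each client site goes to its cheapest open site; total = fixed + service.
{Milton, Quay}: R1→Quay 2, R2→Quay 4, R3→Quay 10, R4→Milton 3, R5→Quay 2, R6→Quay 2, R7→Milton 6, R8→Quay 8. Service 37; fixed 10; total 47.
{Quay}: R1→Quay 2, R2→Quay 4, R3→Quay 10, R4→Quay 9, R5→Quay 2, R6→Quay 2, R7→Quay 6, R8→Quay 8. Service 43; fixed 6; total 49.
{Milton, Holm, Quay}: service 32 + fixed 24 = 56
{Milton, Holm, Dover, Quay}: R1→Quay 2, R2→Holm 2, R3→Holm 8, R4→Milton 3, R5→Quay 2, R6→Quay 2, R7→Holm 5, R8→Dover 4. Service 28; fixed 38; total 66.
No other subset beats 47.

Open Milton and Quay; minimum total cost 47.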